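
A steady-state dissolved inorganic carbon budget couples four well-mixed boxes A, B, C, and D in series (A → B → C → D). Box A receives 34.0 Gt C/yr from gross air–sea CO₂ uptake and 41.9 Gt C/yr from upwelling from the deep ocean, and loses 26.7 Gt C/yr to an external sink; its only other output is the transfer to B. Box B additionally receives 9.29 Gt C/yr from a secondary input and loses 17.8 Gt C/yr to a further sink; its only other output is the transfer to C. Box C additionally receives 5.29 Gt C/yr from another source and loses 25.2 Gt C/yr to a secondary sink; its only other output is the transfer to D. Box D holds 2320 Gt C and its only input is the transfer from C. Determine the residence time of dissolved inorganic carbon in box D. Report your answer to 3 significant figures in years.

112 yr

Box A: F(A→B) = (34.0 + 41.9) − 26.7 = 49.200 Gt C/yr.
Box B: F(B→C) = (49.200 + 9.29) − 17.8 = 40.690 Gt C/yr.
Box C: F(C→D) = (40.690 + 5.29) − 25.2 = 20.780 Gt C/yr.
Box D throughput = its input = 20.780 Gt C/yr; τ = 2320 / 20.780 = 111.6 yr.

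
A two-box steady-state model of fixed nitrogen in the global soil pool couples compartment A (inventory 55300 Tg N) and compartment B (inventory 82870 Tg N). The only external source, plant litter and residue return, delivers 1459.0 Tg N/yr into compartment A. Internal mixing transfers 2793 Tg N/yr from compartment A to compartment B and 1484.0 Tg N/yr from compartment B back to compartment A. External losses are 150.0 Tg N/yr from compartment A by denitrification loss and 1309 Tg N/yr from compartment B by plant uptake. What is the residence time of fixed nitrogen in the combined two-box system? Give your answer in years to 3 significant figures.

94.7 yr

Residence time in the combined system uses the total inventory and the total *external* removal — internal exchanges between the two boxes cancel.
M_total = 55300 + 82870 = 138170 Tg N.
ΣF_external_out = 150.0 + 1309 = 1459.0 Tg N/yr.
τ = M_total / ΣF_ext = 138170 / 1459.0 = 94.70 yr.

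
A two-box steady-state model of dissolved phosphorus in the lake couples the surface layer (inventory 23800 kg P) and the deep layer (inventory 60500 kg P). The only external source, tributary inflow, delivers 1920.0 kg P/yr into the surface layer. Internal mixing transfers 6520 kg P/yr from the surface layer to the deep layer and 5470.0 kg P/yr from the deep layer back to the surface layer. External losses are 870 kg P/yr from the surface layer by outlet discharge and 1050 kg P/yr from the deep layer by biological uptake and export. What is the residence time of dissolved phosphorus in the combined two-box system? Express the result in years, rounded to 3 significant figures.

For the system as a whole, the A↔B exchange is internal and contributes nothing to the throughput; only the external sinks remove mass.
M_total = 23800 + 60500 = 84300 kg P.
ΣF_external_out = 870 + 1050 = 1920.0 kg P/yr.
τ = M_total / ΣF_ext = 84300 / 1920.0 = 43.91 yr.

43.9 yr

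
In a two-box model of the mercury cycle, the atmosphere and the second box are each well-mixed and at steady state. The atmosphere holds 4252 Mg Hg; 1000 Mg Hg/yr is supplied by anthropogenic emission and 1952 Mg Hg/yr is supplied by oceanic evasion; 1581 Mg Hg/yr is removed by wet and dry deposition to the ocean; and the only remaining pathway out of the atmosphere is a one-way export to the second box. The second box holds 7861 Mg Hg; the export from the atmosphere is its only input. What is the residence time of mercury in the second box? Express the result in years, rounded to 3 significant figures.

5.73 yr

Balance the atmosphere: ΣF_in = 1000 + 1952 = 2952.0 Mg Hg/yr.
Export to the second box = ΣF_in − (1581) = 1371.0 Mg Hg/yr.
At steady state the output of the second box equals its input, 1371.0 Mg Hg/yr.
τ = M / F = 7861 / 1371.0 = 5.734 yr.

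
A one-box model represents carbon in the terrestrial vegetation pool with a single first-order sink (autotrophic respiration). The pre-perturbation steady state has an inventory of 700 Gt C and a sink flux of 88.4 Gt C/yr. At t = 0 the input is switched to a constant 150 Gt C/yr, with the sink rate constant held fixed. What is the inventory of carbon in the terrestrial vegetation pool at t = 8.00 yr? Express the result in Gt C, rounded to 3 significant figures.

The sink rate constant is k = F₀/M₀ = 88.4/700 = 0.1263 yr⁻¹.
Solving dM/dt = F₁ − kM with M(0) = M₀ gives M(t) = F₁/k + (M₀ − F₁/k)·e^(−kt).
F₁/k = 150/0.1263 = 1187.8 Gt C; kt = 0.1263 × 8.00 = 1.010, e^(−kt) = 0.3641.
M(8.00) = 1187.8 + (700 − 1187.8) × 0.3641 = 1187.8 − 177.6 = 1010.2 Gt C.

1010 Gt C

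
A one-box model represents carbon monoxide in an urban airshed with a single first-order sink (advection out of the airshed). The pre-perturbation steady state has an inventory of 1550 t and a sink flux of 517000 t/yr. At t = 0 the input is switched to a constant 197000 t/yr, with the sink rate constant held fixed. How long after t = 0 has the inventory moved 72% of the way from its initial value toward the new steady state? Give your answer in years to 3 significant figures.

τ = M₀/F₀ = 1550/517000 = 0.002998 yr.
The remaining gap fraction is e^(−t/τ); 72% covered ⇒ e^(−t/τ) = 0.280.
t = −τ ln(0.280) = 0.002998 × 1.273 = 0.003816 yr.

0.00382 yr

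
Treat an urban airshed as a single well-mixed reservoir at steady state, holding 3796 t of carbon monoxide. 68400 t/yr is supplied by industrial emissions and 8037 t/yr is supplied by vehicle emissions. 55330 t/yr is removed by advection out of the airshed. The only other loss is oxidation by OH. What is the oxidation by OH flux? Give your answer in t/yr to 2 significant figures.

21000 t/yr

At steady state ΣF_in = ΣF_out.
ΣF_in = 68400 + 8037 = 76437 t/yr.
Oxidation by OH flux = ΣF_in − (55330) = 76437 − 55330 = 21110 t/yr.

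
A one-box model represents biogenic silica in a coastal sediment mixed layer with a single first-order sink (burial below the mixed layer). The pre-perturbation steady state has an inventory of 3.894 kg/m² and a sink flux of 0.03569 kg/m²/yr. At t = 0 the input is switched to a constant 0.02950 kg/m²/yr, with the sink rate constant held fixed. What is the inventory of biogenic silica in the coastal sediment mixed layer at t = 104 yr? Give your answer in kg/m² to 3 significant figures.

3.48 kg/m²

τ = M₀/F₀ = 3.894/0.03569 = 109.1 yr; rate constant k = 1/τ.
New steady state M_∞ = F₁/k = F₁·τ = 0.02950 × 109.1 = 3.2186 kg/m².
M(t) = M_∞ + (M₀ − M_∞)·e^(−t/τ); t/τ = 104/109.1 = 0.9532, so e^(−t/τ) = 0.3855.
M(t) = 3.2186 + 0.6754 × 0.3855 = 3.4790 kg/m².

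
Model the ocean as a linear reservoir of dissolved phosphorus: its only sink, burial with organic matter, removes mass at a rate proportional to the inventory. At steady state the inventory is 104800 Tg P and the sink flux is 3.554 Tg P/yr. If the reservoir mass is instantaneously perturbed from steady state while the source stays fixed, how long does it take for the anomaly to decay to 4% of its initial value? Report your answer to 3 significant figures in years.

For a linear reservoir the anomaly decays as exp(−t/τ) with τ = M/F = 104800/3.554 = 29490 yr.
exp(−t/τ) = 0.04 ⇒ t = −τ ln(0.04) = 29490 × 3.219 = 94920 yr.

94900 yr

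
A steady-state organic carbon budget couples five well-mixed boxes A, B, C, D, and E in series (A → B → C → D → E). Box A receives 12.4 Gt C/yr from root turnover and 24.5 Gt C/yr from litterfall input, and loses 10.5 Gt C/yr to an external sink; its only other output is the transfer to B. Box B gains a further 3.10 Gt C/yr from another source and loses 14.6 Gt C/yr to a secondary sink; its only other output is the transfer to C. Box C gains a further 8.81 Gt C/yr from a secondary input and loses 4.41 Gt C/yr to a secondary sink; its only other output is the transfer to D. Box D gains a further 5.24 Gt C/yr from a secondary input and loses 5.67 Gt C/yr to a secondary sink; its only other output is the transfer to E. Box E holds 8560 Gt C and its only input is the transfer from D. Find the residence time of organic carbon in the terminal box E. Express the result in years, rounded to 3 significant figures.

454 yr

Box A: F(A→B) = (12.4 + 24.5) − 10.5 = 26.400 Gt C/yr.
Box B: F(B→C) = (26.400 + 3.10) − 14.6 = 14.900 Gt C/yr.
Box C: F(C→D) = (14.900 + 8.81) − 4.41 = 19.300 Gt C/yr.
Box D: F(D→E) = (19.300 + 5.24) − 5.67 = 18.870 Gt C/yr.
Box E throughput = its input = 18.870 Gt C/yr; τ = 8560 / 18.870 = 453.6 yr.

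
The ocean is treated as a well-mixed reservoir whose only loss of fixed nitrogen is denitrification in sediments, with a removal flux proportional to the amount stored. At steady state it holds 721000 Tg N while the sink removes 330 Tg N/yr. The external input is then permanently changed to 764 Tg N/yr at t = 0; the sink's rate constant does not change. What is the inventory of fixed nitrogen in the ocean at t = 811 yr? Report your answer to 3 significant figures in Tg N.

Residence time τ = M₀/F₀ = 2185 yr. The eventual steady state is M_∞ = M₀·(F₁/F₀) = 721000 × 764/330 = 1.6692×10^6 Tg N.
The anomaly ΔM(t) = M(t) − M_∞ decays as ΔM₀·e^(−t/τ) with ΔM₀ = 721000 − 1.6692×10^6 = −948200 Tg N.
At t = 811 yr, e^(−t/τ) = e^(−0.3712) = 0.6899, so ΔM = −654200 Tg N and M = 1.6692×10^6 − 654200 = 1.0150×10^6 Tg N.

1.02×10^6 Tg N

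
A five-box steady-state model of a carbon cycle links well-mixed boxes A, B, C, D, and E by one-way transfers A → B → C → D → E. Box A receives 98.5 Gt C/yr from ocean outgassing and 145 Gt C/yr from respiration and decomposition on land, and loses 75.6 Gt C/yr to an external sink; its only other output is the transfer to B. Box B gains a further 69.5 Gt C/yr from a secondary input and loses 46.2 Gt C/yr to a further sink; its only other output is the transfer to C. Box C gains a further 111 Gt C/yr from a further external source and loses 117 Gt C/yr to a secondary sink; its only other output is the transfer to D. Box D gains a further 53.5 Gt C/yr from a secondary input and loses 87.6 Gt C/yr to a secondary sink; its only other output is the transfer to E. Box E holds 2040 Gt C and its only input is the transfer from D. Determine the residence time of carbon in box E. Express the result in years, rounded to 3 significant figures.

Box A: F(A→B) = (98.5 + 145) − 75.6 = 167.90 Gt C/yr.
Box B: F(B→C) = (167.90 + 69.5) − 46.2 = 191.20 Gt C/yr.
Box C: F(C→D) = (191.20 + 111) − 117 = 185.20 Gt C/yr.
Box D: F(D→E) = (185.20 + 53.5) − 87.6 = 151.10 Gt C/yr.
Box E throughput = its input = 151.10 Gt C/yr; τ = 2040 / 151.10 = 13.50 yr.

13.5 yr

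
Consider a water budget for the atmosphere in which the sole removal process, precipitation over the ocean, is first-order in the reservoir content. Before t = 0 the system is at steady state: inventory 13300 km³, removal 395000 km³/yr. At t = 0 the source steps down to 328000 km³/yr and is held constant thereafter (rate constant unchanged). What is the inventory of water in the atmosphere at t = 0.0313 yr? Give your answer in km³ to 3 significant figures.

The sink rate constant is k = F₀/M₀ = 395000/13300 = 29.70 yr⁻¹.
Solving dM/dt = F₁ − kM with M(0) = M₀ gives M(t) = F₁/k + (M₀ − F₁/k)·e^(−kt).
F₁/k = 328000/29.70 = 11044 km³; kt = 29.70 × 0.0313 = 0.9296, e^(−kt) = 0.3947.
M(0.0313) = 11044 + (13300 − 11044) × 0.3947 = 11044 + 890.5 = 11935 km³.

11900 km³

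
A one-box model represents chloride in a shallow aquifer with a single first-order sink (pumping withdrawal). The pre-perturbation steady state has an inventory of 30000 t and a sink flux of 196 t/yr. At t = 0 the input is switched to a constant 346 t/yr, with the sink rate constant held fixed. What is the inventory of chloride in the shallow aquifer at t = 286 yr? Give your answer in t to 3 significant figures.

49400 t

τ = M₀/F₀ = 30000/196 = 153.1 yr; rate constant k = 1/τ.
New steady state M_∞ = F₁/k = F₁·τ = 346 × 153.1 = 52959 t.
M(t) = M_∞ + (M₀ − M_∞)·e^(−t/τ); t/τ = 286/153.1 = 1.869, so e^(−t/τ) = 0.1543.
M(t) = 52959 − 22960 × 0.1543 = 49415 t.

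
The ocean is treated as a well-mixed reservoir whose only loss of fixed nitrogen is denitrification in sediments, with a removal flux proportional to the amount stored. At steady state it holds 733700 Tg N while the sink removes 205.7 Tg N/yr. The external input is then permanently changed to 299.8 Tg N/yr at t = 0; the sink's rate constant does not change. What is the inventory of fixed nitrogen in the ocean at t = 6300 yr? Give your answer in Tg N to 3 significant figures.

The sink rate constant is k = F₀/M₀ = 205.7/733700 = 0.0002804 yr⁻¹.
Solving dM/dt = F₁ − kM with M(0) = M₀ gives M(t) = F₁/k + (M₀ − F₁/k)·e^(−kt).
F₁/k = 299.8/0.0002804 = 1.0693×10^6 Tg N; kt = 0.0002804 × 6300 = 1.766, e^(−kt) = 0.1710.
M(6300) = 1.0693×10^6 + (733700 − 1.0693×10^6) × 0.1710 = 1.0693×10^6 − 57380 = 1.0120×10^6 Tg N.

1.01×10^6 Tg N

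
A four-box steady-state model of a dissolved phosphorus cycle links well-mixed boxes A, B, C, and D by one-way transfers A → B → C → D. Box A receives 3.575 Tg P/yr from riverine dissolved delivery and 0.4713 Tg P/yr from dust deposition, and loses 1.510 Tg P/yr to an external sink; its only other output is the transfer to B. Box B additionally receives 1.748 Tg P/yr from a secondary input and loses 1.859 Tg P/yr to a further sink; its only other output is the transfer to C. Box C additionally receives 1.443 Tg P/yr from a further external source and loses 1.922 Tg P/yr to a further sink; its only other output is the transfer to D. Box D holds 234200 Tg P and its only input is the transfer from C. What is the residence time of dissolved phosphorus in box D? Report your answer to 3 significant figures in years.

120000 yr

Box A: F(A→B) = (3.575 + 0.4713) − 1.510 = 2.5363 Tg P/yr.
Box B: F(B→C) = (2.5363 + 1.748) − 1.859 = 2.4253 Tg P/yr.
Box C: F(C→D) = (2.4253 + 1.443) − 1.922 = 1.9463 Tg P/yr.
Box D throughput = its input = 1.9463 Tg P/yr; τ = 234200 / 1.9463 = 120300 yr.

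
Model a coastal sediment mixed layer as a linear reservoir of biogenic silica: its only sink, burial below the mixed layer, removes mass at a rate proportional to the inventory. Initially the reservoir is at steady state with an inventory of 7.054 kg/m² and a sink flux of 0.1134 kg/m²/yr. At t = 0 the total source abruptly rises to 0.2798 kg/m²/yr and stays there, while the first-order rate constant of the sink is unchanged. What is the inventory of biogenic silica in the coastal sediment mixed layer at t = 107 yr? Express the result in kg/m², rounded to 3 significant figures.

τ = M₀/F₀ = 7.054/0.1134 = 62.20 yr; rate constant k = 1/τ.
New steady state M_∞ = F₁/k = F₁·τ = 0.2798 × 62.20 = 17.405 kg/m².
M(t) = M_∞ + (M₀ − M_∞)·e^(−t/τ); t/τ = 107/62.20 = 1.720, so e^(−t/τ) = 0.1790.
M(t) = 17.405 − 10.35 × 0.1790 = 15.552 kg/m².

15.6 kg/m²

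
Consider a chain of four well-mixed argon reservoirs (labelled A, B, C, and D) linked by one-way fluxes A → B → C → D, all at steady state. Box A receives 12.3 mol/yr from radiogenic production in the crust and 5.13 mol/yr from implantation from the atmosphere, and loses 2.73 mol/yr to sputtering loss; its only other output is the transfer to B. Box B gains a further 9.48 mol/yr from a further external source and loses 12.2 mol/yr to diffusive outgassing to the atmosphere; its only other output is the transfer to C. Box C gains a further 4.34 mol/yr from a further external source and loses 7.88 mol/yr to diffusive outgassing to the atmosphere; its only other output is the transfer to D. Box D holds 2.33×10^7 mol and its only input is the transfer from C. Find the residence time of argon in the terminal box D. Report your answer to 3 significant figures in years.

2.76×10^6 yr

Box A: F(A→B) = (12.3 + 5.13) − 2.73 = 14.700 mol/yr.
Box B: F(B→C) = (14.700 + 9.48) − 12.2 = 11.980 mol/yr.
Box C: F(C→D) = (11.980 + 4.34) − 7.88 = 8.4400 mol/yr.
Box D throughput = its input = 8.4400 mol/yr; τ = 2.33×10^7 / 8.4400 = 2.761×10^6 yr.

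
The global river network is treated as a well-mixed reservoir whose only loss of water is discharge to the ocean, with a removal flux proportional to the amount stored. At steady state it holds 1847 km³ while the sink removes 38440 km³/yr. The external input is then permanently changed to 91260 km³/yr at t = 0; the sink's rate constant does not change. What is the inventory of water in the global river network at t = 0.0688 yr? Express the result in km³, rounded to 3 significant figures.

3780 km³

τ = M₀/F₀ = 1847/38440 = 0.04805 yr; rate constant k = 1/τ.
New steady state M_∞ = F₁/k = F₁·τ = 91260 × 0.04805 = 4384.9 km³.
M(t) = M_∞ + (M₀ − M_∞)·e^(−t/τ); t/τ = 0.0688/0.04805 = 1.432, so e^(−t/τ) = 0.2389.
M(t) = 4384.9 − 2538 × 0.2389 = 3778.7 km³.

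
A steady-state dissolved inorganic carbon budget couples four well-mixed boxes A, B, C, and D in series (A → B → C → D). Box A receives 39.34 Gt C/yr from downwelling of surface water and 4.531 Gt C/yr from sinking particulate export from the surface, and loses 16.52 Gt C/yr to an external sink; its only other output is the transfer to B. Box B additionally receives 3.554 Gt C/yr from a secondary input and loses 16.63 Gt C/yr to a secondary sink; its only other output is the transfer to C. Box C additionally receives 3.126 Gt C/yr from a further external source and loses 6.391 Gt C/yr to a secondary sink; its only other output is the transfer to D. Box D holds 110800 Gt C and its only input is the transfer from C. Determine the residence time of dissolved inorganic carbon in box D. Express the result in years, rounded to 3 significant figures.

10100 yr

Box A: F(A→B) = (39.34 + 4.531) − 16.52 = 27.351 Gt C/yr.
Box B: F(B→C) = (27.351 + 3.554) − 16.63 = 14.275 Gt C/yr.
Box C: F(C→D) = (14.275 + 3.126) − 6.391 = 11.010 Gt C/yr.
Box D throughput = its input = 11.010 Gt C/yr; τ = 110800 / 11.010 = 10060 yr.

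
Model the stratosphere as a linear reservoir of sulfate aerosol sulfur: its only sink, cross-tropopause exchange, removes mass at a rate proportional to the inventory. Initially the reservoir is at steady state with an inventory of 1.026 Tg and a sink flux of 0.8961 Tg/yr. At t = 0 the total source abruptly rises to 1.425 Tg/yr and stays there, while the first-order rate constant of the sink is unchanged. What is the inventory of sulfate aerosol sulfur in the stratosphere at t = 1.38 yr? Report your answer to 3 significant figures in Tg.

The sink rate constant is k = F₀/M₀ = 0.8961/1.026 = 0.8734 yr⁻¹.
Solving dM/dt = F₁ − kM with M(0) = M₀ gives M(t) = F₁/k + (M₀ − F₁/k)·e^(−kt).
F₁/k = 1.425/0.8734 = 1.6316 Tg; kt = 0.8734 × 1.38 = 1.205, e^(−kt) = 0.2996.
M(1.38) = 1.6316 + (1.026 − 1.6316) × 0.2996 = 1.6316 − 0.1814 = 1.4501 Tg.

1.45 Tg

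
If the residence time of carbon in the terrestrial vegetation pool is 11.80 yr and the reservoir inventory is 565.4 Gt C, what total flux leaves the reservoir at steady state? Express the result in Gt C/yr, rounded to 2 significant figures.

48 Gt C/yr

F = M / τ = 565.4 / 11.80 = 47.92 Gt C/yr.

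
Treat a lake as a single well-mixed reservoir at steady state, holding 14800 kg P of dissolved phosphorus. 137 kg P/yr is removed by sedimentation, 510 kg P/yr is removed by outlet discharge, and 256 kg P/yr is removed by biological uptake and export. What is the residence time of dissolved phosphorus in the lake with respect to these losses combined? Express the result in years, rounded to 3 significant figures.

16.4 yr

Total removal = 137.0 + 510.0 + 256.0 = 903.00 kg P/yr.
τ = M / ΣF_out = 14800 / 903.00 = 16.39 yr.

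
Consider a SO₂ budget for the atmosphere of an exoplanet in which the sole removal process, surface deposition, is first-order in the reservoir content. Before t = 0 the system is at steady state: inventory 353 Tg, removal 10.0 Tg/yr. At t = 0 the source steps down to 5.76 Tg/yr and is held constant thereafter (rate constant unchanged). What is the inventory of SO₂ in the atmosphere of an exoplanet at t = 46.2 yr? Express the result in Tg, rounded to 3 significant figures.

244 Tg

τ = M₀/F₀ = 353/10.0 = 35.30 yr; rate constant k = 1/τ.
New steady state M_∞ = F₁/k = F₁·τ = 5.76 × 35.30 = 203.33 Tg.
M(t) = M_∞ + (M₀ − M_∞)·e^(−t/τ); t/τ = 46.2/35.30 = 1.309, so e^(−t/τ) = 0.2701.
M(t) = 203.33 + 149.7 × 0.2701 = 243.76 Tg.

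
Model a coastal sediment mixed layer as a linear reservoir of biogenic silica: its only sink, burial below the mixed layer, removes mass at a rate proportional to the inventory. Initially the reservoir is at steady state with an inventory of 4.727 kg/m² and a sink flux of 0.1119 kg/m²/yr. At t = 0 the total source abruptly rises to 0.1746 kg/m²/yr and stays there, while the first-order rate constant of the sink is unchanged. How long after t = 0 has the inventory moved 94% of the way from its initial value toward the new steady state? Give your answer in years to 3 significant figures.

119 yr

τ = M₀/F₀ = 4.727/0.1119 = 42.24 yr.
The remaining gap fraction is e^(−t/τ); 94% covered ⇒ e^(−t/τ) = 0.0600.
t = −τ ln(0.0600) = 42.24 × 2.813 = 118.8 yr.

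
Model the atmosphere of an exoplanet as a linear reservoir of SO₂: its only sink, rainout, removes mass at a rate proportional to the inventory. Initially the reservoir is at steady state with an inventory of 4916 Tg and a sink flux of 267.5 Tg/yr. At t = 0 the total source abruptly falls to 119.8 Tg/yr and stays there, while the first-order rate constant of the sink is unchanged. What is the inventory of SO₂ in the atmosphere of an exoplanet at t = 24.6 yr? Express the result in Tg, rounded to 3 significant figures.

2910 Tg

The sink rate constant is k = F₀/M₀ = 267.5/4916 = 0.05441 yr⁻¹.
Solving dM/dt = F₁ − kM with M(0) = M₀ gives M(t) = F₁/k + (M₀ − F₁/k)·e^(−kt).
F₁/k = 119.8/0.05441 = 2201.6 Tg; kt = 0.05441 × 24.6 = 1.339, e^(−kt) = 0.2622.
M(24.6) = 2201.6 + (4916 − 2201.6) × 0.2622 = 2201.6 + 711.7 = 2913.4 Tg.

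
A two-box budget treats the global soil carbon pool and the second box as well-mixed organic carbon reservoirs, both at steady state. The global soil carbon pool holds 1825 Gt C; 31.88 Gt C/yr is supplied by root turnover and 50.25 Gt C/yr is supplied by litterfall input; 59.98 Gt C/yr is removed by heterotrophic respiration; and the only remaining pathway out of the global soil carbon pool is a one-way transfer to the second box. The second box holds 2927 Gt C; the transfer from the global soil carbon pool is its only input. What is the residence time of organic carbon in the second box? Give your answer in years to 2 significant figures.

Balance the global soil carbon pool: ΣF_in = 31.88 + 50.25 = 82.130 Gt C/yr.
Transfer to the second box = ΣF_in − (59.98) = 22.150 Gt C/yr.
At steady state the output of the second box equals its input, 22.150 Gt C/yr.
τ = M / F = 2927 / 22.150 = 132.1 yr.

130 yr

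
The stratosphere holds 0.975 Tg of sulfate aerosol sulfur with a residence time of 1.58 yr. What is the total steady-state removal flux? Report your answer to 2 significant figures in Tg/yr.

0.62 Tg/yr

F = M / τ = 0.975 / 1.58 = 0.6171 Tg/yr.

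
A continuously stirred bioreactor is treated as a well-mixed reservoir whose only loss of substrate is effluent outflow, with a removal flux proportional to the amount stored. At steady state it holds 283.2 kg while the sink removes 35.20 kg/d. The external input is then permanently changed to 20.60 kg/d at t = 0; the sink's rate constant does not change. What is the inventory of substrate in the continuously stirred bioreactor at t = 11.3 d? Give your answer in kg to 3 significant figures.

195 kg

The sink rate constant is k = F₀/M₀ = 35.20/283.2 = 0.1243 d⁻¹.
Solving dM/dt = F₁ − kM with M(0) = M₀ gives M(t) = F₁/k + (M₀ − F₁/k)·e^(−kt).
F₁/k = 20.60/0.1243 = 165.74 kg; kt = 0.1243 × 11.3 = 1.405, e^(−kt) = 0.2455.
M(11.3) = 165.74 + (283.2 − 165.74) × 0.2455 = 165.74 + 28.84 = 194.57 kg.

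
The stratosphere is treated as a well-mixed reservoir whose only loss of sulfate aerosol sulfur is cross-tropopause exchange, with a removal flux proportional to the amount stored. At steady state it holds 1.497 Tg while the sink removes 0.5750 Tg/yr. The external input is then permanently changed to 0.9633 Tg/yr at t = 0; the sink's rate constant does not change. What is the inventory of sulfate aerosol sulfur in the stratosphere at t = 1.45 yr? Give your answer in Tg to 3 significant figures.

1.93 Tg

τ = M₀/F₀ = 1.497/0.5750 = 2.603 yr; rate constant k = 1/τ.
New steady state M_∞ = F₁/k = F₁·τ = 0.9633 × 2.603 = 2.5079 Tg.
M(t) = M_∞ + (M₀ − M_∞)·e^(−t/τ); t/τ = 1.45/2.603 = 0.5569, so e^(−t/τ) = 0.5730.
M(t) = 2.5079 − 1.011 × 0.5730 = 1.9287 Tg.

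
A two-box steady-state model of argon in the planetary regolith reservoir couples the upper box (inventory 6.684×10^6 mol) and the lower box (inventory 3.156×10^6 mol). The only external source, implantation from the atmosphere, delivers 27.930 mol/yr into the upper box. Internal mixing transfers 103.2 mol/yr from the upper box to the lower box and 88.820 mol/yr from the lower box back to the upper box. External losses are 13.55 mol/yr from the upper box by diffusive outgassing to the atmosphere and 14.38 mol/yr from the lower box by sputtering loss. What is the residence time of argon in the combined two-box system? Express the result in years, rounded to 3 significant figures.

352000 yr

Residence time in the combined system uses the total inventory and the total *external* removal — internal exchanges between the two boxes cancel.
M_total = 6.684×10^6 + 3.156×10^6 = 9.8400×10^6 mol.
ΣF_external_out = 13.55 + 14.38 = 27.930 mol/yr.
τ = M_total / ΣF_ext = 9.8400×10^6 / 27.930 = 352300 yr.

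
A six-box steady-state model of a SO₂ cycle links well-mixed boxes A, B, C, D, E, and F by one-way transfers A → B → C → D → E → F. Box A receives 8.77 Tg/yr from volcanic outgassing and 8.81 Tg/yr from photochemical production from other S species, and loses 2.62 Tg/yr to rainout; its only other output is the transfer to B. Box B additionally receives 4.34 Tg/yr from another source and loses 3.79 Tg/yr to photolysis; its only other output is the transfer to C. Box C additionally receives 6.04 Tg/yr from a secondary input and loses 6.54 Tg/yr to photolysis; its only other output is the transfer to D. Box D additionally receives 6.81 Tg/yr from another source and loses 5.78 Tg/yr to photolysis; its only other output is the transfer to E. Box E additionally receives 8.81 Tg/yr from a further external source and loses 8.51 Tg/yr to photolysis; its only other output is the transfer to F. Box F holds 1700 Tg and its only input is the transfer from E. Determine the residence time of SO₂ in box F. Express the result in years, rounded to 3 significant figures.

104 yr

Box A: F(A→B) = (8.77 + 8.81) − 2.62 = 14.960 Tg/yr.
Box B: F(B→C) = (14.960 + 4.34) − 3.79 = 15.510 Tg/yr.
Box C: F(C→D) = (15.510 + 6.04) − 6.54 = 15.010 Tg/yr.
Box D: F(D→E) = (15.010 + 6.81) − 5.78 = 16.040 Tg/yr.
Box E: F(E→F) = (16.040 + 8.81) − 8.51 = 16.340 Tg/yr.
Box F throughput = its input = 16.340 Tg/yr; τ = 1700 / 16.340 = 104.0 yr.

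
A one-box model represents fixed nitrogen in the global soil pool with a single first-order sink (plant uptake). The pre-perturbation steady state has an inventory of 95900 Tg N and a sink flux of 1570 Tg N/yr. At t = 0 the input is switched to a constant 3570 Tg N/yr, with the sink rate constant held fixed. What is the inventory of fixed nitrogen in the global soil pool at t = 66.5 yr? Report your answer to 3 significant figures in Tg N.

177000 Tg N

The sink rate constant is k = F₀/M₀ = 1570/95900 = 0.01637 yr⁻¹.
Solving dM/dt = F₁ − kM with M(0) = M₀ gives M(t) = F₁/k + (M₀ − F₁/k)·e^(−kt).
F₁/k = 3570/0.01637 = 218070 Tg N; kt = 0.01637 × 66.5 = 1.089, e^(−kt) = 0.3367.
M(66.5) = 218070 + (95900 − 218070) × 0.3367 = 218070 − 41130 = 176940 Tg N.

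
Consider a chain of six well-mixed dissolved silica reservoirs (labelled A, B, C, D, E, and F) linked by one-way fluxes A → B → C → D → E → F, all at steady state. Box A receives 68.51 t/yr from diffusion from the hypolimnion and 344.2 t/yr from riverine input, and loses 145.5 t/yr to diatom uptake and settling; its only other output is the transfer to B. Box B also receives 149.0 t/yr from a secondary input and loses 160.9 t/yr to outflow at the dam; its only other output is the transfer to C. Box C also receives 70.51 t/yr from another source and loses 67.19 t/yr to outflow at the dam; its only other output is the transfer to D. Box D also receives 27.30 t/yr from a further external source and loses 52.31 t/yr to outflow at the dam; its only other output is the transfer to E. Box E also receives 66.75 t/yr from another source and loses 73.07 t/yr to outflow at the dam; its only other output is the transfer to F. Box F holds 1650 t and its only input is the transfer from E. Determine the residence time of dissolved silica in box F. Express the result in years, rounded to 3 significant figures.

Box A: F(A→B) = (68.51 + 344.2) − 145.5 = 267.21 t/yr.
Box B: F(B→C) = (267.21 + 149.0) − 160.9 = 255.31 t/yr.
Box C: F(C→D) = (255.31 + 70.51) − 67.19 = 258.63 t/yr.
Box D: F(D→E) = (258.63 + 27.30) − 52.31 = 233.62 t/yr.
Box E: F(E→F) = (233.62 + 66.75) − 73.07 = 227.30 t/yr.
Box F throughput = its input = 227.30 t/yr; τ = 1650 / 227.30 = 7.259 yr.

7.26 yr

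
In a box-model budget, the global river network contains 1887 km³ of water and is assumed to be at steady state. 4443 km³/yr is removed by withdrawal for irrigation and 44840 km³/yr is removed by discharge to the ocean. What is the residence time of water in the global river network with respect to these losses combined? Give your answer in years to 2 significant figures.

0.038 yr

Total removal = 4443 + 44840 = 49283 km³/yr.
τ = M / ΣF_out = 1887 / 49283 = 0.03829 yr.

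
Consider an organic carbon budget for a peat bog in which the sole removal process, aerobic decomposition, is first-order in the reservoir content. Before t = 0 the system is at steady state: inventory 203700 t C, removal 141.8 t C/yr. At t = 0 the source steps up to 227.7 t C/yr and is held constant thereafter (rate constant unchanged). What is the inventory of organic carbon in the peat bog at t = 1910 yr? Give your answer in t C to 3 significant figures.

τ = M₀/F₀ = 203700/141.8 = 1437 yr; rate constant k = 1/τ.
New steady state M_∞ = F₁/k = F₁·τ = 227.7 × 1437 = 327100 t C.
M(t) = M_∞ + (M₀ − M_∞)·e^(−t/τ); t/τ = 1910/1437 = 1.330, so e^(−t/τ) = 0.2646.
M(t) = 327100 − 123400 × 0.2646 = 294450 t C.

294000 t C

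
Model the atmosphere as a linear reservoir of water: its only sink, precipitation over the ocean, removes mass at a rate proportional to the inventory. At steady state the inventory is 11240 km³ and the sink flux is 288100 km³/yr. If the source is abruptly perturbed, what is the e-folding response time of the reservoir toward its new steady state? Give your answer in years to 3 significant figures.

0.0390 yr

For a linear reservoir the response time equals the residence time τ = M/F.
τ = 11240 / 288100 = 0.03901 yr.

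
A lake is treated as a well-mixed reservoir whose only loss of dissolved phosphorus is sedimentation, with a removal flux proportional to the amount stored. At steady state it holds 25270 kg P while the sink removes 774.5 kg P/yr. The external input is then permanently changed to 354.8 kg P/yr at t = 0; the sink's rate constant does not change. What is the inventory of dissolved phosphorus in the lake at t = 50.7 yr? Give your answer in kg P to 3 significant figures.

14500 kg P

τ = M₀/F₀ = 25270/774.5 = 32.63 yr; rate constant k = 1/τ.
New steady state M_∞ = F₁/k = F₁·τ = 354.8 × 32.63 = 11576 kg P.
M(t) = M_∞ + (M₀ − M_∞)·e^(−t/τ); t/τ = 50.7/32.63 = 1.554, so e^(−t/τ) = 0.2114.
M(t) = 11576 + 13690 × 0.2114 = 14471 kg P.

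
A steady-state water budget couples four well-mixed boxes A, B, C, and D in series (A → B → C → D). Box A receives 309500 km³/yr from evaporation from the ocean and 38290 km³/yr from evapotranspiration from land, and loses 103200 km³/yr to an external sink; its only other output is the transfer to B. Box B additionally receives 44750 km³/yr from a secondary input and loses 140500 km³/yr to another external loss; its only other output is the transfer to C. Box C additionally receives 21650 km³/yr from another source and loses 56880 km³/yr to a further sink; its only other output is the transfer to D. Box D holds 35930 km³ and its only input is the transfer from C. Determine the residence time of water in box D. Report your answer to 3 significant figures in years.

0.316 yr

Box A: F(A→B) = (309500 + 38290) − 103200 = 244590 km³/yr.
Box B: F(B→C) = (244590 + 44750) − 140500 = 148840 km³/yr.
Box C: F(C→D) = (148840 + 21650) − 56880 = 113610 km³/yr.
Box D throughput = its input = 113610 km³/yr; τ = 35930 / 113610 = 0.3163 yr.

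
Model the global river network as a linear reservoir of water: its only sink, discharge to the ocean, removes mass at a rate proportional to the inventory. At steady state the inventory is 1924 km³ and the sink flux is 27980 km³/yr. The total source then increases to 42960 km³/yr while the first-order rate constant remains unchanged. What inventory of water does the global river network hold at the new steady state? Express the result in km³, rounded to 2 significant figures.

Rate constant k = F/M = 27980 / 1924 = 14.54 yr⁻¹.
At the new steady state, source = k·M_new ⇒ M_new = 42960 / 14.54 = 2954 km³.
(Equivalently M_new = M × F_new/F_old = 1924 × 42960/27980.)

3000 km³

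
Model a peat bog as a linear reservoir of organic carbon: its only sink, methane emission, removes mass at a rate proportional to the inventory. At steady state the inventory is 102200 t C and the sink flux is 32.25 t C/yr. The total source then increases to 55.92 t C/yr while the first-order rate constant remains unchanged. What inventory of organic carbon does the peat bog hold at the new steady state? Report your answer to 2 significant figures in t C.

Rate constant k = F/M = 32.25 / 102200 = 0.0003156 yr⁻¹.
At the new steady state, source = k·M_new ⇒ M_new = 55.92 / 0.0003156 = 177200 t C.
(Equivalently M_new = M × F_new/F_old = 102200 × 55.92/32.25.)

180000 t C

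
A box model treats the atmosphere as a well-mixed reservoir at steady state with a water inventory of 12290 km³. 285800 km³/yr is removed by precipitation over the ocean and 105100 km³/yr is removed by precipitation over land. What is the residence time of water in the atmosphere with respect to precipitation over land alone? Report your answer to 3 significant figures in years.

0.117 yr

Residence time with respect to a single sink: τ = M / F_sink.
τ = 12290 / 105100 = 0.1169 yr.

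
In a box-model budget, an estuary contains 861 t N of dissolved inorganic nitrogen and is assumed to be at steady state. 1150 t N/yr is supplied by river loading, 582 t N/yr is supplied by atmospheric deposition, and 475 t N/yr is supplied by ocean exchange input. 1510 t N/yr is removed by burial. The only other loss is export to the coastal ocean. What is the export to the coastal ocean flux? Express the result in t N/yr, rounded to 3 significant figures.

At steady state ΣF_in = ΣF_out.
ΣF_in = 1150 + 582 + 475 = 2207.0 t N/yr.
Export to the coastal ocean flux = ΣF_in − (1510) = 2207.0 − 1510 = 697.0 t N/yr.

697 t N/yr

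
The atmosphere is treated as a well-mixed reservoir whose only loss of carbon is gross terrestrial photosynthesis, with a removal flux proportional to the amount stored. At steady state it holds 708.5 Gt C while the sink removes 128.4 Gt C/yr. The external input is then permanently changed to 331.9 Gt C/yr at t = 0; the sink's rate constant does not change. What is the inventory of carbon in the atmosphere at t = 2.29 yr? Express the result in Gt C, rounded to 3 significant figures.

1090 Gt C

The sink rate constant is k = F₀/M₀ = 128.4/708.5 = 0.1812 yr⁻¹.
Solving dM/dt = F₁ − kM with M(0) = M₀ gives M(t) = F₁/k + (M₀ − F₁/k)·e^(−kt).
F₁/k = 331.9/0.1812 = 1831.4 Gt C; kt = 0.1812 × 2.29 = 0.4150, e^(−kt) = 0.6603.
M(2.29) = 1831.4 + (708.5 − 1831.4) × 0.6603 = 1831.4 − 741.5 = 1089.9 Gt C.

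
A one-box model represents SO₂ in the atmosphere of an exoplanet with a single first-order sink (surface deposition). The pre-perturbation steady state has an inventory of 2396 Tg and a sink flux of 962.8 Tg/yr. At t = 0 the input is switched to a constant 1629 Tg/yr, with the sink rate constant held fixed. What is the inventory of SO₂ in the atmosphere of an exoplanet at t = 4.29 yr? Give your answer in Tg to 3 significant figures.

3760 Tg

The sink rate constant is k = F₀/M₀ = 962.8/2396 = 0.4018 yr⁻¹.
Solving dM/dt = F₁ − kM with M(0) = M₀ gives M(t) = F₁/k + (M₀ − F₁/k)·e^(−kt).
F₁/k = 1629/0.4018 = 4053.9 Tg; kt = 0.4018 × 4.29 = 1.724, e^(−kt) = 0.1784.
M(4.29) = 4053.9 + (2396 − 4053.9) × 0.1784 = 4053.9 − 295.7 = 3758.2 Tg.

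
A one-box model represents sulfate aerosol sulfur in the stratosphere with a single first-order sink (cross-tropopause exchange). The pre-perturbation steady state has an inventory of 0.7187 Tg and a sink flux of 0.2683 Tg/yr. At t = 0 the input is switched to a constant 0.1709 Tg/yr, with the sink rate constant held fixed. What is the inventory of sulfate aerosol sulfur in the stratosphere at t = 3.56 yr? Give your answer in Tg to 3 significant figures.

Residence time τ = M₀/F₀ = 2.679 yr. The eventual steady state is M_∞ = M₀·(F₁/F₀) = 0.7187 × 0.1709/0.2683 = 0.45779 Tg.
The anomaly ΔM(t) = M(t) − M_∞ decays as ΔM₀·e^(−t/τ) with ΔM₀ = 0.7187 − 0.45779 = 0.2609 Tg.
At t = 3.56 yr, e^(−t/τ) = e^(−1.329) = 0.2647, so ΔM = 0.06907 Tg and M = 0.45779 + 0.06907 = 0.52687 Tg.

0.527 Tg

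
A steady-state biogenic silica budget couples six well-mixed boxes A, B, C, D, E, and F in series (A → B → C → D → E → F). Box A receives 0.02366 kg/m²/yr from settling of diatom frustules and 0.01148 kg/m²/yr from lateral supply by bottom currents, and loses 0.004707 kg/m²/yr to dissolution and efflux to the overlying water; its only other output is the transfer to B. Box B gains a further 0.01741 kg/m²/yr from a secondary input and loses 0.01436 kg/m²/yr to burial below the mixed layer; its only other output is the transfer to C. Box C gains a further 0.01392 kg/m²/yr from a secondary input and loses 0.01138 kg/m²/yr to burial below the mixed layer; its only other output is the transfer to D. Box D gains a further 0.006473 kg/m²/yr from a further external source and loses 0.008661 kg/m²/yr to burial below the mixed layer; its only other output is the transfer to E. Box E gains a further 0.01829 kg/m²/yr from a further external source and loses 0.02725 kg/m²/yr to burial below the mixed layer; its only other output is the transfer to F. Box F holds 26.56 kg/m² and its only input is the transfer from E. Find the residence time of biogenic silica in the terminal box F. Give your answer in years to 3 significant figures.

1070 yr

Box A: F(A→B) = (0.02366 + 0.01148) − 0.004707 = 0.030433 kg/m²/yr.
Box B: F(B→C) = (0.030433 + 0.01741) − 0.01436 = 0.033483 kg/m²/yr.
Box C: F(C→D) = (0.033483 + 0.01392) − 0.01138 = 0.036023 kg/m²/yr.
Box D: F(D→E) = (0.036023 + 0.006473) − 0.008661 = 0.033835 kg/m²/yr.
Box E: F(E→F) = (0.033835 + 0.01829) − 0.02725 = 0.024875 kg/m²/yr.
Box F throughput = its input = 0.024875 kg/m²/yr; τ = 26.56 / 0.024875 = 1068 yr.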